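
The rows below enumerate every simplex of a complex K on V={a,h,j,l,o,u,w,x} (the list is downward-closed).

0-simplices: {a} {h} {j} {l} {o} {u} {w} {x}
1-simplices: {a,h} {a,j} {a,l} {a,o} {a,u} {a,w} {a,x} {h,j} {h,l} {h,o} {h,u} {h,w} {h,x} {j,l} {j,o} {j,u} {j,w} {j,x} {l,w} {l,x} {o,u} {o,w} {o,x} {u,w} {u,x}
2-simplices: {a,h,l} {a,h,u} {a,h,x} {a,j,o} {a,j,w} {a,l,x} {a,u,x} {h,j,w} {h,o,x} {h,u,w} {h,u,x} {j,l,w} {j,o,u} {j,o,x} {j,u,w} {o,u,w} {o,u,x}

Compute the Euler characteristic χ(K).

χ(K)=0

n_0=8 n_1=25 n_2=17
χ=+8−25+17=0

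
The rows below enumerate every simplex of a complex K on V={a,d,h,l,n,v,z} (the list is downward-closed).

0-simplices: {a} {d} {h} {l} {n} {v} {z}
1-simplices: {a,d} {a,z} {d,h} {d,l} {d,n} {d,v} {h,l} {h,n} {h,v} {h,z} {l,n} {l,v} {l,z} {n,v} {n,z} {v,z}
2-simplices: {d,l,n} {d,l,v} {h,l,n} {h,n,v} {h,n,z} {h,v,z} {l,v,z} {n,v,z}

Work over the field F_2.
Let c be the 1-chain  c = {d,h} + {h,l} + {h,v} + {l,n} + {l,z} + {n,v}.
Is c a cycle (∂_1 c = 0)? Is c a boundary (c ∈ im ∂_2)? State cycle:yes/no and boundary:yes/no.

n_0=7 n_1=16 n_2=8  [Z2]
∂1: piv[ad,az,dh,dl,dn,dv] rk=6  ker:hl,hn,hv,hz,ln,lv,lz,nv,nz,vz
∂2: piv[dln,dlv,hln,hnv,hnz,hvz,lvz] rk=7  ker:nvz
∂1c = {d} + {h} + {l} + {z}

cycle:no boundary:no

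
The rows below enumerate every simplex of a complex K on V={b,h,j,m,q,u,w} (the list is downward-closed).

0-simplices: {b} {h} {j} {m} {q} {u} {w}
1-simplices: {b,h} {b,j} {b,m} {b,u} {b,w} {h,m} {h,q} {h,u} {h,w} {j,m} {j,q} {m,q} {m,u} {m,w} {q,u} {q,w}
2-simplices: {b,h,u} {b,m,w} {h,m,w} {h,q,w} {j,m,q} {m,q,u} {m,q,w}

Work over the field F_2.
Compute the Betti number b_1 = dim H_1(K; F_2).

b_1=3

n_0=7 n_1=16 n_2=7  [Z2]
∂1: piv[bh,bj,bm,bu,bw,hq] rk=6  ker:hm,hu,hw,jm,jq,mq,mu,mw,qu,qw
∂2: piv[bhu,bmw,hmw,hqw,jmq,mqu,mqw] rk=7
b_1=(16−6)−7=3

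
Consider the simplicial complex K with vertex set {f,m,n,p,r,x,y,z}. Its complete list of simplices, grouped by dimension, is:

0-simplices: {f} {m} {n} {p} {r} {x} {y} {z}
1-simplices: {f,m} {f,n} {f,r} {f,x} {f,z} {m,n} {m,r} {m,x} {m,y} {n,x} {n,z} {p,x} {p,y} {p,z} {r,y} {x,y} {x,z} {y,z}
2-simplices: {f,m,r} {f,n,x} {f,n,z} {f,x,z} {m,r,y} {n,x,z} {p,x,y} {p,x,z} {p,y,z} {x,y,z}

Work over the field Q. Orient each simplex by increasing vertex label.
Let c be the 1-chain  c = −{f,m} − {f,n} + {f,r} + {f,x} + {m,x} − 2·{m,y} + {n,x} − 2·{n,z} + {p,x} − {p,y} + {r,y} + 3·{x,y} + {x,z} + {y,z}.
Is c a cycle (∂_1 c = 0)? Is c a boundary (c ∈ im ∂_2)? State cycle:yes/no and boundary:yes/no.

n_0=8 n_1=18 n_2=10  [Q]
∂1: piv[fm,fn,fr,fx,fz,my,px] rk=7  ker:mn,mr,mx,nx,nz,py,pz,ry,xy,xz,yz
∂2: piv[fmr,fnx,fnz,fxz,mry,pxy,pxz,pyz] rk=8  ker:nxz,xyz
∂1c = 0
c vs im∂2: residual ≠ 0 ⇒ not boundary

cycle:yes boundary:no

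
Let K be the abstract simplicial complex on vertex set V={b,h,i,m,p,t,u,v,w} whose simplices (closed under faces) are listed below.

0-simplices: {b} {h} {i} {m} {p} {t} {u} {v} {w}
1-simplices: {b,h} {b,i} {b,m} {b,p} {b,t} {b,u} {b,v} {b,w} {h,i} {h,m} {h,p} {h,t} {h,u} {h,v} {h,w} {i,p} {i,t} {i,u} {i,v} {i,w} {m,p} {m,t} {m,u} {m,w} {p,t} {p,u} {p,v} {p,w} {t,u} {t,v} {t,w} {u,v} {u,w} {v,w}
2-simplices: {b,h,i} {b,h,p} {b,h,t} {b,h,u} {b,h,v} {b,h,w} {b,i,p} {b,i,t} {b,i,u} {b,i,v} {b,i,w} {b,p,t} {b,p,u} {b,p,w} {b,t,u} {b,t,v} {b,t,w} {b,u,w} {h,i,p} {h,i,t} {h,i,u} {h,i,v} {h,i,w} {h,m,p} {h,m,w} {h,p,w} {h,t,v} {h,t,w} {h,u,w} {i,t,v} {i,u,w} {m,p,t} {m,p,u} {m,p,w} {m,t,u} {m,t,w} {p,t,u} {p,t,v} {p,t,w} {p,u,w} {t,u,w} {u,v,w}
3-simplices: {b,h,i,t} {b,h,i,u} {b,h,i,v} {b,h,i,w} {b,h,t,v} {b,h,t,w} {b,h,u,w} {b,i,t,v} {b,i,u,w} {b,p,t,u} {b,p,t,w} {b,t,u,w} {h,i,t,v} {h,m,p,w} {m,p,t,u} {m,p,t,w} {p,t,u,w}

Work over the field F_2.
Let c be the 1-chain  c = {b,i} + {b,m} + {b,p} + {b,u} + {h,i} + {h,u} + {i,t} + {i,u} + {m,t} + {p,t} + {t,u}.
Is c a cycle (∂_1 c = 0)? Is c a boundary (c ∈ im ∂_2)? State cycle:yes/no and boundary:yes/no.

n_0=9 n_1=34 n_2=42 n_3=17  [Z2]
∂1: piv[bh,bi,bm,bp,bt,bu,bv,bw] rk=8  ker:hi,hm,hp,ht,hu,hv,hw,ip,it,iu,iv,iw,mp,mt,mu,mw,pt,pu,pv,pw,tu,tv,tw,uv,uw,vw
∂2: piv[bhi,bhp,bht,bhu,bhv,bhw,bip,bit,biu,biv,biw,bpt,bpu,bpw,btu,btv,btw,buw,hmp,hmw,mpt,mpu,ptv,uvw] rk=24  ker:hip,hit,hiu,hiv,hiw,hpw,htv,htw,huw,itv,iuw,mpw,mtu,mtw,ptu,ptw,puw,tuw
∂3: piv[bhit,bhiu,bhiv,bhiw,bhtv,bhtw,bhuw,bitv,biuw,bptu,bptw,btuw,hmpw,mptu,mptw,ptuw] rk=16  ker:hitv
∂1c = 0
c vs im∂2: residual ≠ 0 ⇒ not boundary

cycle:yes boundary:no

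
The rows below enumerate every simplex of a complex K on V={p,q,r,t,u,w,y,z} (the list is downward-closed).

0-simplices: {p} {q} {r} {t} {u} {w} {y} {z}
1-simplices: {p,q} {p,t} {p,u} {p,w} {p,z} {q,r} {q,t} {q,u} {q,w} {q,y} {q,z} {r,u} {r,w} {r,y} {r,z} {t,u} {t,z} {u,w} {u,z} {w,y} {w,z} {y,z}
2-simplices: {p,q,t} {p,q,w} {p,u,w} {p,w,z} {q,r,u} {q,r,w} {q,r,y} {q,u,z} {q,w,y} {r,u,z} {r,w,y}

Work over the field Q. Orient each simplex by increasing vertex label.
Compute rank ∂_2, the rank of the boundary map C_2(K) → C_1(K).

n_0=8 n_1=22 n_2=11  [Q]
∂1: piv[pq,pt,pu,pw,pz,qr,qy] rk=7  ker:qt,qu,qw,qz,ru,rw,ry,rz,tu,tz,uw,uz,wy,wz,yz
∂2: piv[pqt,pqw,puw,pwz,qru,qrw,qry,quz,qwy,ruz] rk=10  ker:rwy
rk∂_2=10

rank∂_2=10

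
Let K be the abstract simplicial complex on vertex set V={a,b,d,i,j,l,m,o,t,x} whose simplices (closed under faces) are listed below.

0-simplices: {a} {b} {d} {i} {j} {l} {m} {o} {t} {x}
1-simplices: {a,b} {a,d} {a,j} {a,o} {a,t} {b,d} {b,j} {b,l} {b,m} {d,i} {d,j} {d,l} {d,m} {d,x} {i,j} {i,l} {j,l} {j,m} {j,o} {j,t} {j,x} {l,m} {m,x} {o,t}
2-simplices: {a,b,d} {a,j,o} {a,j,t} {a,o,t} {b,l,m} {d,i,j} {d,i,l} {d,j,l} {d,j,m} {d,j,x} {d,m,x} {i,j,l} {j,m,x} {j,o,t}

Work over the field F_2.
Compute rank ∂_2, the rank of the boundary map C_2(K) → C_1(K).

n_0=10 n_1=24 n_2=14  [Z2]
∂1: piv[ab,ad,aj,ao,at,bl,bm,di,dx] rk=9  ker:bd,bj,dj,dl,dm,ij,il,jl,jm,jo,jt,jx,lm,mx,ot
∂2: piv[abd,ajo,ajt,aot,blm,dij,dil,djl,djm,djx,dmx] rk=11  ker:ijl,jmx,jot
rk∂_2=11

rank∂_2=11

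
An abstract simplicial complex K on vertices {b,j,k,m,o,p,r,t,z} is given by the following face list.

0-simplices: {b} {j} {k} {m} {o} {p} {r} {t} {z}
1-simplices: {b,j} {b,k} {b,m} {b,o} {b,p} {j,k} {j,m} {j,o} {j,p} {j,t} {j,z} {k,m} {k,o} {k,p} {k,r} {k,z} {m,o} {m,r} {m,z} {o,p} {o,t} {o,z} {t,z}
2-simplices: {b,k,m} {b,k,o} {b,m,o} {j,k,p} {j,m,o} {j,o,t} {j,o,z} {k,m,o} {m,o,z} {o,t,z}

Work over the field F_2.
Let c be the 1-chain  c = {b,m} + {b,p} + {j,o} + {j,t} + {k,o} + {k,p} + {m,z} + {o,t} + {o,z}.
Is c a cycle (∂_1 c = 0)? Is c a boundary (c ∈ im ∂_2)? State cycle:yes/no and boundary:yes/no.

cycle:yes boundary:no

n_0=9 n_1=23 n_2=10  [Z2]
∂1: piv[bj,bk,bm,bo,bp,jt,jz,kr] rk=8  ker:jk,jm,jo,jp,km,ko,kp,kz,mo,mr,mz,op,ot,oz,tz
∂2: piv[bkm,bko,bmo,jkp,jmo,jot,joz,moz,otz] rk=9  ker:kmo
∂1c = 0
c vs im∂2: residual ≠ 0 ⇒ not boundary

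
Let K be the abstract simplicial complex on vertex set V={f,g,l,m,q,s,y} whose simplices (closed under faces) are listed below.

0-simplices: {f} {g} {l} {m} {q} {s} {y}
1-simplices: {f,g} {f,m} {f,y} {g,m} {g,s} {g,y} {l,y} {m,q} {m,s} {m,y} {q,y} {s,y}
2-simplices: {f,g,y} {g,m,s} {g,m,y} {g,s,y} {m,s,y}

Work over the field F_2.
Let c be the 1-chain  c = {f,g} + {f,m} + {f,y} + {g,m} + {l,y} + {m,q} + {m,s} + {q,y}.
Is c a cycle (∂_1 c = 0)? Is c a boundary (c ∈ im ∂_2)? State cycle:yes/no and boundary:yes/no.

n_0=7 n_1=12 n_2=5  [Z2]
∂1: piv[fg,fm,fy,gs,ly,mq] rk=6  ker:gm,gy,ms,my,qy,sy
∂2: piv[fgy,gms,gmy,gsy] rk=4  ker:msy
∂1c = {f} + {l} + {s} + {y}

cycle:no boundary:no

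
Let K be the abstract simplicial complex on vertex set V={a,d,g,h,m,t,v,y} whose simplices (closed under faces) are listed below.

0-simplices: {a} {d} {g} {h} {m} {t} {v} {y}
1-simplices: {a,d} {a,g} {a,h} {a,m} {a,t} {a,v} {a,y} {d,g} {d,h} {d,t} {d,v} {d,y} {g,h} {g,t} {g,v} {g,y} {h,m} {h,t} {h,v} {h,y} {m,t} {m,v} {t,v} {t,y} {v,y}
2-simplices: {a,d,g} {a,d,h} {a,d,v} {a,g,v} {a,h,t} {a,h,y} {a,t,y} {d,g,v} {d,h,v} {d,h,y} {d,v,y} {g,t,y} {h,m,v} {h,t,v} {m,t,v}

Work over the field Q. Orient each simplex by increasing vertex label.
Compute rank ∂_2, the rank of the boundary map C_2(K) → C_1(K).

n_0=8 n_1=25 n_2=15  [Q]
∂1: piv[ad,ag,ah,am,at,av,ay] rk=7  ker:dg,dh,dt,dv,dy,gh,gt,gv,gy,hm,ht,hv,hy,mt,mv,tv,ty,vy
∂2: piv[adg,adh,adv,agv,aht,ahy,aty,dhv,dhy,dvy,gty,hmv,htv,mtv] rk=14  ker:dgv
rk∂_2=14

rank∂_2=14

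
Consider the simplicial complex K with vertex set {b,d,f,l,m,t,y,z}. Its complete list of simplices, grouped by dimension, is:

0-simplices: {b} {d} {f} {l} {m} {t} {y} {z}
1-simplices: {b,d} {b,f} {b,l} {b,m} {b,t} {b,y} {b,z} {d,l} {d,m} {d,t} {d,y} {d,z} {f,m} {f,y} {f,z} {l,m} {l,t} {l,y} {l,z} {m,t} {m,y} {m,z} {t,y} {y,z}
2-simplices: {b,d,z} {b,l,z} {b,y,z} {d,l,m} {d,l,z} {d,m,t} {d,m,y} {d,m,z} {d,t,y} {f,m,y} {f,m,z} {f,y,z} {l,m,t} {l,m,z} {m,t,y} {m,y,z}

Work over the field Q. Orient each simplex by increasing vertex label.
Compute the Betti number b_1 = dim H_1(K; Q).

n_0=8 n_1=24 n_2=16  [Q]
∂1: piv[bd,bf,bl,bm,bt,by,bz] rk=7  ker:dl,dm,dt,dy,dz,fm,fy,fz,lm,lt,ly,lz,mt,my,mz,ty,yz
∂2: piv[bdz,blz,byz,dlm,dlz,dmt,dmy,dmz,dty,fmy,fmz,fyz,lmt] rk=13  ker:lmz,mty,myz
b_1=(24−7)−13=4

b_1=4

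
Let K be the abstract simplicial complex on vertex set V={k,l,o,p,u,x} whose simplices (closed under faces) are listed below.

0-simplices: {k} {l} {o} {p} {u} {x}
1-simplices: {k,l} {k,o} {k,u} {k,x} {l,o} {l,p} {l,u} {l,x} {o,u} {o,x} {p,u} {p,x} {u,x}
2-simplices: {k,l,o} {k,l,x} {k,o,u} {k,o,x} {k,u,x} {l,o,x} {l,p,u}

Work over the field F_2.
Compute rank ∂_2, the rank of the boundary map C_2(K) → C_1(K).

rank∂_2=6

n_0=6 n_1=13 n_2=7  [Z2]
∂1: piv[kl,ko,ku,kx,lp] rk=5  ker:lo,lu,lx,ou,ox,pu,px,ux
∂2: piv[klo,klx,kou,kox,kux,lpu] rk=6  ker:lox
rk∂_2=6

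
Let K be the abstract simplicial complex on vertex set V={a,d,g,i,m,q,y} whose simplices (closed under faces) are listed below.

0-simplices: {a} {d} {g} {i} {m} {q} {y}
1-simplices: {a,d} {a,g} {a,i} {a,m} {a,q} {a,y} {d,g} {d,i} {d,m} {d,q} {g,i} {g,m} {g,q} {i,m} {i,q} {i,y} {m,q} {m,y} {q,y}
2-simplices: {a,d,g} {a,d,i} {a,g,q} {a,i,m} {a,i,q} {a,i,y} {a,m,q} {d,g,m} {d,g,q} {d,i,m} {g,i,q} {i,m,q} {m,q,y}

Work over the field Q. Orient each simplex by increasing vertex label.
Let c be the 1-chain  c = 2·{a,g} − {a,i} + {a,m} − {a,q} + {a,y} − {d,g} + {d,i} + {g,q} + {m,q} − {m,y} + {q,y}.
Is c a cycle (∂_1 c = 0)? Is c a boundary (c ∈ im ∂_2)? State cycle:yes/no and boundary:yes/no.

cycle:no boundary:no

n_0=7 n_1=19 n_2=13  [Q]
∂1: piv[ad,ag,ai,am,aq,ay] rk=6  ker:dg,di,dm,dq,gi,gm,gq,im,iq,iy,mq,my,qy
∂2: piv[adg,adi,agq,aim,aiq,aiy,amq,dgm,dgq,dim,giq,mqy] rk=12  ker:imq
∂1c = −2·{a} + {m} + {y}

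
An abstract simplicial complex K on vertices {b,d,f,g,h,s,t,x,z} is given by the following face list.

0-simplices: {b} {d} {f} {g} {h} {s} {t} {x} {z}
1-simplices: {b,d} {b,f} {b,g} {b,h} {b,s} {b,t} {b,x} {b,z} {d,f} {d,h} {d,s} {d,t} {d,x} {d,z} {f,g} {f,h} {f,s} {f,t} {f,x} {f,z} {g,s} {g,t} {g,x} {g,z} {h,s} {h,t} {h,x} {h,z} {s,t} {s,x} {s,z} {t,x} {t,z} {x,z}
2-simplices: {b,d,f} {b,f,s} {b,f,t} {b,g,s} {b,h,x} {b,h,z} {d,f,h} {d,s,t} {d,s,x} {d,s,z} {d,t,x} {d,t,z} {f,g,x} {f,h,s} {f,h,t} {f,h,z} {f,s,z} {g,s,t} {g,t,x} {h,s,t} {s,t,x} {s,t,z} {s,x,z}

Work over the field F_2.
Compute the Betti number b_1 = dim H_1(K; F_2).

b_1=5

n_0=9 n_1=34 n_2=23  [Z2]
∂1: piv[bd,bf,bg,bh,bs,bt,bx,bz] rk=8  ker:df,dh,ds,dt,dx,dz,fg,fh,fs,ft,fx,fz,gs,gt,gx,gz,hs,ht,hx,hz,st,sx,sz,tx,tz,xz
∂2: piv[bdf,bfs,bft,bgs,bhx,bhz,dfh,dst,dsx,dsz,dtx,dtz,fgx,fhs,fht,fhz,fsz,gst,gtx,hst,sxz] rk=21  ker:stx,stz
b_1=(34−8)−21=5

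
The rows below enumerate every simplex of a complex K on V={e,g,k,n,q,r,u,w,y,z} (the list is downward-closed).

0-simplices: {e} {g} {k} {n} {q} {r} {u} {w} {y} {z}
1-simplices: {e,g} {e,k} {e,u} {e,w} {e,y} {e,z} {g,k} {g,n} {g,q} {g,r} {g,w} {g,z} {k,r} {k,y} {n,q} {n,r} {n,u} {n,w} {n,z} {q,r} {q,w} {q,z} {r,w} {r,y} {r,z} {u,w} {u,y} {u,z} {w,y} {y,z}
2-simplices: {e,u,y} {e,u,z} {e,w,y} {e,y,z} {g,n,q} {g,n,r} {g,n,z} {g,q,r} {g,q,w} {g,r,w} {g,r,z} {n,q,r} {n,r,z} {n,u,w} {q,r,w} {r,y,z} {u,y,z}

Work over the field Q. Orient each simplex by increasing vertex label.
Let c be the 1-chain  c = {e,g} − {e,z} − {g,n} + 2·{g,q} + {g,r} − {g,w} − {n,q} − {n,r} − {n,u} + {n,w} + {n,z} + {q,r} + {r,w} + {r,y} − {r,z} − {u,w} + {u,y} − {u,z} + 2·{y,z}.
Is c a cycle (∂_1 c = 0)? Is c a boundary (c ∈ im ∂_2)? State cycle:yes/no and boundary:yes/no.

cycle:yes boundary:no

n_0=10 n_1=30 n_2=17  [Q]
∂1: piv[eg,ek,eu,ew,ey,ez,gn,gq,gr] rk=9  ker:gk,gw,gz,kr,ky,nq,nr,nu,nw,nz,qr,qw,qz,rw,ry,rz,uw,uy,uz,wy,yz
∂2: piv[euy,euz,ewy,eyz,gnq,gnr,gnz,gqr,gqw,grw,grz,nuw,ryz] rk=13  ker:nqr,nrz,qrw,uyz
∂1c = 0
c vs im∂2: residual ≠ 0 ⇒ not boundary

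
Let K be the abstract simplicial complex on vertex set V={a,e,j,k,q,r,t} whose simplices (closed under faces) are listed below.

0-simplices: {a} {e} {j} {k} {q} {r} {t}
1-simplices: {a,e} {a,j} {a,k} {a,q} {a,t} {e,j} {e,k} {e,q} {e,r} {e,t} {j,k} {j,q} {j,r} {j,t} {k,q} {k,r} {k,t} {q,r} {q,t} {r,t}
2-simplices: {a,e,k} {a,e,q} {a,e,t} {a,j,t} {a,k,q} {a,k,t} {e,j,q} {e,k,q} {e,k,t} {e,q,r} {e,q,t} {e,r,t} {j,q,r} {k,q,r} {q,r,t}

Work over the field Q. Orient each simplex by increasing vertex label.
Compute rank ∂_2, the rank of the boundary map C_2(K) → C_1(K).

n_0=7 n_1=20 n_2=15  [Q]
∂1: piv[ae,aj,ak,aq,at,er] rk=6  ker:ej,ek,eq,et,jk,jq,jr,jt,kq,kr,kt,qr,qt,rt
∂2: piv[aek,aeq,aet,ajt,akq,akt,ejq,eqr,eqt,ert,jqr,kqr] rk=12  ker:ekq,ekt,qrt
rk∂_2=12

rank∂_2=12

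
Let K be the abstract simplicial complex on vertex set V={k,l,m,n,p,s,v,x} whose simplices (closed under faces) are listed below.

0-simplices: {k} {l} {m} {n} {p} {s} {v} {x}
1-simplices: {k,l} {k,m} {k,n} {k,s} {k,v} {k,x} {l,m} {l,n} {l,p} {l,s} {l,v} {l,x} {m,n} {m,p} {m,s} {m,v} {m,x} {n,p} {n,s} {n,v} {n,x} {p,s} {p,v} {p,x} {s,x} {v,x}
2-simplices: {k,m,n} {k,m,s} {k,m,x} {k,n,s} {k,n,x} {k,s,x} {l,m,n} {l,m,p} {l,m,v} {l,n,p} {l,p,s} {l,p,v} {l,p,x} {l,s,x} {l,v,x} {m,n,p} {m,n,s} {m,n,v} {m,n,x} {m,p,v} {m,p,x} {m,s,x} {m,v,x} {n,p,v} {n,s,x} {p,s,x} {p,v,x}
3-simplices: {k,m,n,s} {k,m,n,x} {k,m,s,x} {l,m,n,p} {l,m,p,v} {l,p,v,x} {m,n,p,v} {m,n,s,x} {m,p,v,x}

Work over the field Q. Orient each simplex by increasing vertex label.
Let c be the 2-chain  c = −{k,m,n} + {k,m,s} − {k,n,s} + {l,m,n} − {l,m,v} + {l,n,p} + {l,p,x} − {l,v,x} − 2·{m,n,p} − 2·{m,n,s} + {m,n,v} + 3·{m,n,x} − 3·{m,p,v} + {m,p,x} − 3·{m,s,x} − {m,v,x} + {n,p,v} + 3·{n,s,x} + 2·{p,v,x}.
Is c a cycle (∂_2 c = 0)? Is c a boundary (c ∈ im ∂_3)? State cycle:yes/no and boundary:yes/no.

cycle:yes boundary:yes

n_0=8 n_1=26 n_2=27 n_3=9  [Q]
∂1: piv[kl,km,kn,ks,kv,kx,lp] rk=7  ker:lm,ln,ls,lv,lx,mn,mp,ms,mv,mx,np,ns,nv,nx,ps,pv,px,sx,vx
∂2: piv[kmn,kms,kmx,kns,knx,ksx,lmn,lmp,lmv,lnp,lps,lpv,lpx,lsx,lvx,mnv,mpx] rk=17  ker:mnp,mns,mnx,mpv,msx,mvx,npv,nsx,psx,pvx
∂3: piv[kmns,kmnx,kmsx,lmnp,lmpv,lpvx,mnpv,mnsx,mpvx] rk=9
∂2c = 0
c vs im∂3: reduces to 0 ⇒ boundary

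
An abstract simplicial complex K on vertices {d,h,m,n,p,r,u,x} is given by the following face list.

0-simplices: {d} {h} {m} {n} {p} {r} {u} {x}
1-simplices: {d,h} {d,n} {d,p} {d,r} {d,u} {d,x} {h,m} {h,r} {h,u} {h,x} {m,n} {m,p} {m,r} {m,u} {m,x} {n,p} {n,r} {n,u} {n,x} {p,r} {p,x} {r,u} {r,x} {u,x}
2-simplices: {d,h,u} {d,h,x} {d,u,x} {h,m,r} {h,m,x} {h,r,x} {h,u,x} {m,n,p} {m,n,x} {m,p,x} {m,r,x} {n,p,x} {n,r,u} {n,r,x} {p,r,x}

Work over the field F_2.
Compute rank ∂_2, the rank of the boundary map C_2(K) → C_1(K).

n_0=8 n_1=24 n_2=15  [Z2]
∂1: piv[dh,dn,dp,dr,du,dx,hm] rk=7  ker:hr,hu,hx,mn,mp,mr,mu,mx,np,nr,nu,nx,pr,px,ru,rx,ux
∂2: piv[dhu,dhx,dux,hmr,hmx,hrx,mnp,mnx,mpx,nru,nrx,prx] rk=12  ker:hux,mrx,npx
rk∂_2=12

rank∂_2=12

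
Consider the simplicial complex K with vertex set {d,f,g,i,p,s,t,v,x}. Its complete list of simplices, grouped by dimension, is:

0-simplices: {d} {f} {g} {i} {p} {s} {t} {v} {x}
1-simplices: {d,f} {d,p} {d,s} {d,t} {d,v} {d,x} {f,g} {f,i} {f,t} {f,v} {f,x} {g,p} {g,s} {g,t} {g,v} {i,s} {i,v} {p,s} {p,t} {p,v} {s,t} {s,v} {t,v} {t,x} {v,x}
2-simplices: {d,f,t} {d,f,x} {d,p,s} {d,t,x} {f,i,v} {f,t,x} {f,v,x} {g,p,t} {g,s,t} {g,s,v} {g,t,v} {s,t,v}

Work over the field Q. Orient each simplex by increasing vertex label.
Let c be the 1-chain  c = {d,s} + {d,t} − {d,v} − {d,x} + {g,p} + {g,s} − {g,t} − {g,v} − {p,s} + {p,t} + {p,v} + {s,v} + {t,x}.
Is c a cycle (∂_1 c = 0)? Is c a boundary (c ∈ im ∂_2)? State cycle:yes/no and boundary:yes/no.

cycle:yes boundary:no

n_0=9 n_1=25 n_2=12  [Q]
∂1: piv[df,dp,ds,dt,dv,dx,fg,fi] rk=8  ker:ft,fv,fx,gp,gs,gt,gv,is,iv,ps,pt,pv,st,sv,tv,tx,vx
∂2: piv[dft,dfx,dps,dtx,fiv,fvx,gpt,gst,gsv,gtv] rk=10  ker:ftx,stv
∂1c = 0
c vs im∂2: residual ≠ 0 ⇒ not boundary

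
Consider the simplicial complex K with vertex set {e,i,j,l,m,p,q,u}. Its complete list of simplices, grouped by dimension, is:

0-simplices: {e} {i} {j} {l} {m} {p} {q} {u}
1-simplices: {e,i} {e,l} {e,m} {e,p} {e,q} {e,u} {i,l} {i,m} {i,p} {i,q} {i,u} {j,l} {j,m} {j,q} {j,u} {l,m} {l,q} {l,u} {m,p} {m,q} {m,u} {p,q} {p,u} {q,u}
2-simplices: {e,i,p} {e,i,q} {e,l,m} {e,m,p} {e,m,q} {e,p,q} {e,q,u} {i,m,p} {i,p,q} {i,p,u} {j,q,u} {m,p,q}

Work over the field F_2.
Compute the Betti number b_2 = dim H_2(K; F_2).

b_2=2

n_0=8 n_1=24 n_2=12  [Z2]
∂1: piv[ei,el,em,ep,eq,eu,jl] rk=7  ker:il,im,ip,iq,iu,jm,jq,ju,lm,lq,lu,mp,mq,mu,pq,pu,qu
∂2: piv[eip,eiq,elm,emp,emq,epq,equ,imp,ipu,jqu] rk=10  ker:ipq,mpq
b_2=(12−10)−0=2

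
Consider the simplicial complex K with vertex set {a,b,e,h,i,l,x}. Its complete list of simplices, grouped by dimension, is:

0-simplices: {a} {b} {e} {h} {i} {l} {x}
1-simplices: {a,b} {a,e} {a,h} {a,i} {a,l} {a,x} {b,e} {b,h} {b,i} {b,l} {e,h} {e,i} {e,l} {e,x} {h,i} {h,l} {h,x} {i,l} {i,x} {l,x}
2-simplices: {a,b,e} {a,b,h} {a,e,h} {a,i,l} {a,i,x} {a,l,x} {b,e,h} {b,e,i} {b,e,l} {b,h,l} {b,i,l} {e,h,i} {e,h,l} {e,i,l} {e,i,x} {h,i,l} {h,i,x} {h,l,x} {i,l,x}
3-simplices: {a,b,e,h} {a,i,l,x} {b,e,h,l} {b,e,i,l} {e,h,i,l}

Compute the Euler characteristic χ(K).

χ(K)=1

n_0=7 n_1=20 n_2=19 n_3=5
χ=+7−20+19−5=1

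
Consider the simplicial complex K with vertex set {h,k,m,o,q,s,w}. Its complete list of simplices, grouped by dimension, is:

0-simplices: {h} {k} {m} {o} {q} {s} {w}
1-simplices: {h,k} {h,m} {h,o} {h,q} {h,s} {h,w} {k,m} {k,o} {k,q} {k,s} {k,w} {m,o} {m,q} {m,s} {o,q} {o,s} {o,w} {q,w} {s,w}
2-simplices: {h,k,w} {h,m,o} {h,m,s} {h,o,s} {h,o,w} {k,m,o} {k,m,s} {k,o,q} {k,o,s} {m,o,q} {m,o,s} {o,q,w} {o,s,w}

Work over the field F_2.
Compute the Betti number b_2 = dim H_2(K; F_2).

n_0=7 n_1=19 n_2=13  [Z2]
∂1: piv[hk,hm,ho,hq,hs,hw] rk=6  ker:km,ko,kq,ks,kw,mo,mq,ms,oq,os,ow,qw,sw
∂2: piv[hkw,hmo,hms,hos,how,kmo,kms,koq,moq,oqw,osw] rk=11  ker:kos,mos
b_2=(13−11)−0=2

b_2=2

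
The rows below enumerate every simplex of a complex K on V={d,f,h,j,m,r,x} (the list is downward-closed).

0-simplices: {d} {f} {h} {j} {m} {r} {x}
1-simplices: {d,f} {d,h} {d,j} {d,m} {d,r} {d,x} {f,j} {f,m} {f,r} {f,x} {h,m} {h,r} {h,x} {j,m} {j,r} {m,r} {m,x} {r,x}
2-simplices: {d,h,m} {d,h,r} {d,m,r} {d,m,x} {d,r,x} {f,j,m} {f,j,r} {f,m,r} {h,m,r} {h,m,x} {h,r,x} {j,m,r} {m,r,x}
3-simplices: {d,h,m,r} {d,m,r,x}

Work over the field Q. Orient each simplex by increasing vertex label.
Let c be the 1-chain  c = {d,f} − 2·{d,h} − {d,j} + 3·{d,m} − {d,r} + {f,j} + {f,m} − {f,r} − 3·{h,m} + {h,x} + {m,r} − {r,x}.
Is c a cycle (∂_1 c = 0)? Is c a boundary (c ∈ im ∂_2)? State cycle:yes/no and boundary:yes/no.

n_0=7 n_1=18 n_2=13 n_3=2  [Q]
∂1: piv[df,dh,dj,dm,dr,dx] rk=6  ker:fj,fm,fr,fx,hm,hr,hx,jm,jr,mr,mx,rx
∂2: piv[dhm,dhr,dmr,dmx,drx,fjm,fjr,fmr,hmx] rk=9  ker:hmr,hrx,jmr,mrx
∂3: piv[dhmr,dmrx] rk=2
∂1c = 0
c vs im∂2: residual ≠ 0 ⇒ not boundary

cycle:yes boundary:no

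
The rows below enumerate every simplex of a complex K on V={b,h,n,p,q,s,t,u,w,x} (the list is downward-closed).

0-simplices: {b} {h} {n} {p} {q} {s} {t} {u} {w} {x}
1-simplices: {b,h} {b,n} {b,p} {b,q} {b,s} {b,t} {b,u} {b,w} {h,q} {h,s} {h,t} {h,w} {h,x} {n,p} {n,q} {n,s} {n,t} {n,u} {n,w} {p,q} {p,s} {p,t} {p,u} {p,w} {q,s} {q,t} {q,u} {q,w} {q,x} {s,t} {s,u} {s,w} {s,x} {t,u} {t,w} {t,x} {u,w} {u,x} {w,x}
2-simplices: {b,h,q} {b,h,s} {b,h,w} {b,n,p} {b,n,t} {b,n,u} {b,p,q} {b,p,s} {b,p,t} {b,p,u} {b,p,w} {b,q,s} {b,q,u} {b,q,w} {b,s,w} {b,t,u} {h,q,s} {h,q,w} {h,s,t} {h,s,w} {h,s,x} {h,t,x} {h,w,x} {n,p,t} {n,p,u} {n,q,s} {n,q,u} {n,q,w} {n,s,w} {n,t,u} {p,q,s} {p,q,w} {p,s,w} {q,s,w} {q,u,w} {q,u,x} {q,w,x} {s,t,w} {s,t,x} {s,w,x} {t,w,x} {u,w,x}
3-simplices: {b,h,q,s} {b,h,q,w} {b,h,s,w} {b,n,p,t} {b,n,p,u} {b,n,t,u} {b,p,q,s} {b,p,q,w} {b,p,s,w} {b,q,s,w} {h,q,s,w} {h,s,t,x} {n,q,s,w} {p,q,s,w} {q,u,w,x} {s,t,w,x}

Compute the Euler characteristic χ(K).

χ(K)=-3

n_0=10 n_1=39 n_2=42 n_3=16
χ=+10−39+42−16=-3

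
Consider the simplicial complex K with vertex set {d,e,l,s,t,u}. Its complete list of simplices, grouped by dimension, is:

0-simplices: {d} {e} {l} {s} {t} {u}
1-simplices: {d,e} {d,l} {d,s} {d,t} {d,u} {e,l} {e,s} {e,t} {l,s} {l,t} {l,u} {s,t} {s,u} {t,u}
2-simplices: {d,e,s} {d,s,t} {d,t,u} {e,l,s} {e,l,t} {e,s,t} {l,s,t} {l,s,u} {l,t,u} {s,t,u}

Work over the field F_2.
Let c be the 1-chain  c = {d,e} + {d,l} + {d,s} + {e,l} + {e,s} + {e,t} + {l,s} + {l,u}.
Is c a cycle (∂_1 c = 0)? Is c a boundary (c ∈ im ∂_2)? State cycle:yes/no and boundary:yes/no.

cycle:no boundary:no

n_0=6 n_1=14 n_2=10  [Z2]
∂1: piv[de,dl,ds,dt,du] rk=5  ker:el,es,et,ls,lt,lu,st,su,tu
∂2: piv[des,dst,dtu,els,elt,est,lsu,ltu] rk=8  ker:lst,stu
∂1c = {d} + {s} + {t} + {u}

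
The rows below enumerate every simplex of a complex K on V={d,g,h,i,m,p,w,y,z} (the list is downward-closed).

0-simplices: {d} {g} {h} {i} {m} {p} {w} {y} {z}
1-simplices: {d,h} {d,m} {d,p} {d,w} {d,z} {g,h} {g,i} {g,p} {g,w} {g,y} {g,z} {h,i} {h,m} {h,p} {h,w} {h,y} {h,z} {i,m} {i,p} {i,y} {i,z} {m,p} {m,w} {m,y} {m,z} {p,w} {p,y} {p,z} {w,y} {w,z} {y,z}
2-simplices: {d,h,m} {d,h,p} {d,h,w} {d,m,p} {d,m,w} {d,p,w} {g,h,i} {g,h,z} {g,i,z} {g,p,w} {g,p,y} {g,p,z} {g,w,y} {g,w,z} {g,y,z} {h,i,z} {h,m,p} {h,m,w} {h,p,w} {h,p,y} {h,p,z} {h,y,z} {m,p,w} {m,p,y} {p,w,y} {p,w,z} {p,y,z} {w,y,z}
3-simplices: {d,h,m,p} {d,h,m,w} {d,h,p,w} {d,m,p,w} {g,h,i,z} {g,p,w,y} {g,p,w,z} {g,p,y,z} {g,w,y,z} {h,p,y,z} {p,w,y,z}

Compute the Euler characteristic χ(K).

n_0=9 n_1=31 n_2=28 n_3=11
χ=+9−31+28−11=-5

χ(K)=-5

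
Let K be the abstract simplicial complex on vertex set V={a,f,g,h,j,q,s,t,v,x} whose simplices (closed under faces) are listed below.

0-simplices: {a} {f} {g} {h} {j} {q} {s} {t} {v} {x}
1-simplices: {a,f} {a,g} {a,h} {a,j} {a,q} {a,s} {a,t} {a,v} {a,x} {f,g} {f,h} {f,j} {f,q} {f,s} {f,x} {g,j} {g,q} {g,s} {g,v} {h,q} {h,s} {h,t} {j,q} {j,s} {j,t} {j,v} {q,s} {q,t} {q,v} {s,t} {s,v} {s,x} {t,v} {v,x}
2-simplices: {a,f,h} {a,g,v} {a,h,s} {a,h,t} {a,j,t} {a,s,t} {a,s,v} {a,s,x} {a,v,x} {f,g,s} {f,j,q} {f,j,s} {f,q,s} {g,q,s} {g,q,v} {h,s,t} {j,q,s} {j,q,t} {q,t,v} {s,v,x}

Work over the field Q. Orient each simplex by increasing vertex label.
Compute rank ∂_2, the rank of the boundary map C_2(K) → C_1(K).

n_0=10 n_1=34 n_2=20  [Q]
∂1: piv[af,ag,ah,aj,aq,as,at,av,ax] rk=9  ker:fg,fh,fj,fq,fs,fx,gj,gq,gs,gv,hq,hs,ht,jq,js,jt,jv,qs,qt,qv,st,sv,sx,tv,vx
∂2: piv[afh,agv,ahs,aht,ajt,ast,asv,asx,avx,fgs,fjq,fjs,fqs,gqs,gqv,jqt,qtv] rk=17  ker:hst,jqs,svx
rk∂_2=17

rank∂_2=17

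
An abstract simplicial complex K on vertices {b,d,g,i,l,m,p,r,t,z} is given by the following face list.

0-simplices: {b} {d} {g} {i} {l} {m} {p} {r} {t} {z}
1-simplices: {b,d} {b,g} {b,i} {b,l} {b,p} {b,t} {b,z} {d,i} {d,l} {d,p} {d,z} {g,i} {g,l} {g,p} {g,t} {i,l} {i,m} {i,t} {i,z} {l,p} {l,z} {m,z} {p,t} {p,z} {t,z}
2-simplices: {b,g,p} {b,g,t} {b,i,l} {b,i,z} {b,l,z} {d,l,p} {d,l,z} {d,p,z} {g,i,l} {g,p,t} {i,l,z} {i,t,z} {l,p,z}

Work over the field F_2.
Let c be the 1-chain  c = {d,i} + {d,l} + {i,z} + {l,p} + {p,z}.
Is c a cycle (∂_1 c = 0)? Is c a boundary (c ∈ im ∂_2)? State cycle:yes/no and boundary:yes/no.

n_0=10 n_1=25 n_2=13  [Z2]
∂1: piv[bd,bg,bi,bl,bp,bt,bz,im] rk=8  ker:di,dl,dp,dz,gi,gl,gp,gt,il,it,iz,lp,lz,mz,pt,pz,tz
∂2: piv[bgp,bgt,bil,biz,blz,dlp,dlz,dpz,gil,gpt,itz] rk=11  ker:ilz,lpz
∂1c = 0
c vs im∂2: residual ≠ 0 ⇒ not boundary

cycle:yes boundary:no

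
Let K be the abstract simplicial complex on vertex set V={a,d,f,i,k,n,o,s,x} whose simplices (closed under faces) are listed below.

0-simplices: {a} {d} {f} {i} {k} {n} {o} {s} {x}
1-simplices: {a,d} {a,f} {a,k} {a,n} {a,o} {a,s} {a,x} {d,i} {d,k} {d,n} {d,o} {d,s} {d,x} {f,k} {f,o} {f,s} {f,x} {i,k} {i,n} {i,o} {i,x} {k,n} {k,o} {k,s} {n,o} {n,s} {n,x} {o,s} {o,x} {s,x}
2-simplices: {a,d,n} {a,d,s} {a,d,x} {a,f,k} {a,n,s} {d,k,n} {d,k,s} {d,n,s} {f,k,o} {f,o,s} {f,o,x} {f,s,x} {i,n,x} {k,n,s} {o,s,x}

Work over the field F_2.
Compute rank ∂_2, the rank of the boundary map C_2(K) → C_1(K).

n_0=9 n_1=30 n_2=15  [Z2]
∂1: piv[ad,af,ak,an,ao,as,ax,di] rk=8  ker:dk,dn,do,ds,dx,fk,fo,fs,fx,ik,in,io,ix,kn,ko,ks,no,ns,nx,os,ox,sx
∂2: piv[adn,ads,adx,afk,ans,dkn,dks,fko,fos,fox,fsx,inx] rk=12  ker:dns,kns,osx
rk∂_2=12

rank∂_2=12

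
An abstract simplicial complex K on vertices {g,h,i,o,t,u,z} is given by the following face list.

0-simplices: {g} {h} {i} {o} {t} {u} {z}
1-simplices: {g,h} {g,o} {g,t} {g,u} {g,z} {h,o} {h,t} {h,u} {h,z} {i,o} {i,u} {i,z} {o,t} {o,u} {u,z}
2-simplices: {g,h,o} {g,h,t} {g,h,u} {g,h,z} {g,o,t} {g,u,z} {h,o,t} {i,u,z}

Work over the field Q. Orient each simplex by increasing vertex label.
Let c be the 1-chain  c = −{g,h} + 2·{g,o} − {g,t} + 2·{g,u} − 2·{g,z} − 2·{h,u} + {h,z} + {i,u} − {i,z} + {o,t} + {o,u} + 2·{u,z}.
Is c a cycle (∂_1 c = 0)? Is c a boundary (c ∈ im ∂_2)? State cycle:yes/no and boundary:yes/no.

n_0=7 n_1=15 n_2=8  [Q]
∂1: piv[gh,go,gt,gu,gz,io] rk=6  ker:ho,ht,hu,hz,iu,iz,ot,ou,uz
∂2: piv[gho,ght,ghu,ghz,got,guz,iuz] rk=7  ker:hot
∂1c = 0
c vs im∂2: residual ≠ 0 ⇒ not boundary

cycle:yes boundary:no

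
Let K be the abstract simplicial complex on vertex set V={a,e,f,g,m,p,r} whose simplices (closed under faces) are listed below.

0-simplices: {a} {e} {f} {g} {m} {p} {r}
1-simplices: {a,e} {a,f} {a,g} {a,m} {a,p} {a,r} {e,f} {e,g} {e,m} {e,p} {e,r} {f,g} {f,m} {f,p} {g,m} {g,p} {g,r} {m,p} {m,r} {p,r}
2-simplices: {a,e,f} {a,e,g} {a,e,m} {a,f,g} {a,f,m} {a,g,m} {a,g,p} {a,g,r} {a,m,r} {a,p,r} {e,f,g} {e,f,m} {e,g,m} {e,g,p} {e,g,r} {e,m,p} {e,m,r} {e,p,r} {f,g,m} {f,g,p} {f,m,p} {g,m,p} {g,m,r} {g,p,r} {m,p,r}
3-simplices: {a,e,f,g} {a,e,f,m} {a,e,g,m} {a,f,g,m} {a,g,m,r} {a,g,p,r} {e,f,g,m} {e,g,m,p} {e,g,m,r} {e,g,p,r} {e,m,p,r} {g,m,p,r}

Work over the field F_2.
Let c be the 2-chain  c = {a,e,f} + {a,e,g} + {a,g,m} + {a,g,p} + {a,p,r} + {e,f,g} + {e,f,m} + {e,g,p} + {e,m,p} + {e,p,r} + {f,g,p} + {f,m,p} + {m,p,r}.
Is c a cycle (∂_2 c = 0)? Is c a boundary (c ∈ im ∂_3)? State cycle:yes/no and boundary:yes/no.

cycle:no boundary:no

n_0=7 n_1=20 n_2=25 n_3=12  [Z2]
∂1: piv[ae,af,ag,am,ap,ar] rk=6  ker:ef,eg,em,ep,er,fg,fm,fp,gm,gp,gr,mp,mr,pr
∂2: piv[aef,aeg,aem,afg,afm,agm,agp,agr,amr,apr,egp,egr,emp,fgp] rk=14  ker:efg,efm,egm,emr,epr,fgm,fmp,gmp,gmr,gpr,mpr
∂3: piv[aefg,aefm,aegm,afgm,agmr,agpr,egmp,egmr,egpr,empr] rk=10  ker:efgm,gmpr
∂2c = {a,f} + {a,g} + {a,m} + {a,r} + {e,f} + {e,g} + {e,p} + {e,r} + {g,m} + {g,p} + {m,p} + {m,r} + {p,r}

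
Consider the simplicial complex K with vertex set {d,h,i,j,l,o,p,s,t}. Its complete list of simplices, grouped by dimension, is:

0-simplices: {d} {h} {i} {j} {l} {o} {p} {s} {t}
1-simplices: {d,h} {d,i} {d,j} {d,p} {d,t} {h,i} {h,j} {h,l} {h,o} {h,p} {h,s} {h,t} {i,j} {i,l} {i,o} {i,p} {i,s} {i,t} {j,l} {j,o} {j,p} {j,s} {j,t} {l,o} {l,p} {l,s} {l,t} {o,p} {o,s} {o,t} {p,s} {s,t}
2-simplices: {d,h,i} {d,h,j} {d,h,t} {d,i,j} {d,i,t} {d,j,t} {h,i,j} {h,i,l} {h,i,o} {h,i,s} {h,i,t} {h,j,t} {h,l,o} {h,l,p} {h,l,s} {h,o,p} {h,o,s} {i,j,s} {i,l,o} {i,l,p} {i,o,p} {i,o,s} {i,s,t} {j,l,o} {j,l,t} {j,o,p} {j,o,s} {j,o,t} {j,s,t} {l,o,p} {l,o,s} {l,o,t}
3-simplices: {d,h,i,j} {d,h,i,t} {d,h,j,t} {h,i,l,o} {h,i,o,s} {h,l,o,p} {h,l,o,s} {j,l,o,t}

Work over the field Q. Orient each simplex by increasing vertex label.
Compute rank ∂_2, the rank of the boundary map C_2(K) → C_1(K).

rank∂_2=22

n_0=9 n_1=32 n_2=32 n_3=8  [Q]
∂1: piv[dh,di,dj,dp,dt,hl,ho,hs] rk=8  ker:hi,hj,hp,ht,ij,il,io,ip,is,it,jl,jo,jp,js,jt,lo,lp,ls,lt,op,os,ot,ps,st
∂2: piv[dhi,dhj,dht,dij,dit,djt,hil,hio,his,hlo,hlp,hls,hop,hos,ijs,ilp,ist,jlo,jlt,jop,jos,jot] rk=22  ker:hij,hit,hjt,ilo,iop,ios,jst,lop,los,lot
∂3: piv[dhij,dhit,dhjt,hilo,hios,hlop,hlos,jlot] rk=8
rk∂_2=22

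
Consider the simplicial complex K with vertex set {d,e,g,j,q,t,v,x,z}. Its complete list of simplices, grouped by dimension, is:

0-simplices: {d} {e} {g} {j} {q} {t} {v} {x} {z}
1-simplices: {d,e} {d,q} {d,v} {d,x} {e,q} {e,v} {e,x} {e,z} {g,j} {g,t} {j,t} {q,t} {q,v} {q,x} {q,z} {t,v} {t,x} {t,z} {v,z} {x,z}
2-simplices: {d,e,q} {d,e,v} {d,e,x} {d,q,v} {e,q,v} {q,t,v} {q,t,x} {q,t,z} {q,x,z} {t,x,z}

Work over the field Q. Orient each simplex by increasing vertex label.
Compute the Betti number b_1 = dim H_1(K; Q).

b_1=4

n_0=9 n_1=20 n_2=10  [Q]
∂1: piv[de,dq,dv,dx,ez,gj,gt,qt] rk=8  ker:eq,ev,ex,jt,qv,qx,qz,tv,tx,tz,vz,xz
∂2: piv[deq,dev,dex,dqv,qtv,qtx,qtz,qxz] rk=8  ker:eqv,txz
b_1=(20−8)−8=4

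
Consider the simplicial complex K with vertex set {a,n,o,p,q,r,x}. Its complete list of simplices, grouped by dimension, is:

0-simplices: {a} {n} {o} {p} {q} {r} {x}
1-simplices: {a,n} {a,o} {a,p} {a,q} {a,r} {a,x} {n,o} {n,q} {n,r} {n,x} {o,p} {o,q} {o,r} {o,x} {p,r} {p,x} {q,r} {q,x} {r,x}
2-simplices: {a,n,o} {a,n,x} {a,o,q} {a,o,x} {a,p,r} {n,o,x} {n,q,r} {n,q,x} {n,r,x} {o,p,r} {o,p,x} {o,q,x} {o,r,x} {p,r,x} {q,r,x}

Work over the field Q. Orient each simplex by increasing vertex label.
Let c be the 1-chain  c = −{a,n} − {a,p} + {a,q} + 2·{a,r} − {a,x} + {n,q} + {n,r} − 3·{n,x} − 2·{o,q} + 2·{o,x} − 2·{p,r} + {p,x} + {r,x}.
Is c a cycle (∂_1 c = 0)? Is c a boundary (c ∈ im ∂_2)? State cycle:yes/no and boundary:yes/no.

cycle:yes boundary:no

n_0=7 n_1=19 n_2=15  [Q]
∂1: piv[an,ao,ap,aq,ar,ax] rk=6  ker:no,nq,nr,nx,op,oq,or,ox,pr,px,qr,qx,rx
∂2: piv[ano,anx,aoq,aox,apr,nqr,nqx,nrx,opr,opx,oqx,orx] rk=12  ker:nox,prx,qrx
∂1c = 0
c vs im∂2: residual ≠ 0 ⇒ not boundary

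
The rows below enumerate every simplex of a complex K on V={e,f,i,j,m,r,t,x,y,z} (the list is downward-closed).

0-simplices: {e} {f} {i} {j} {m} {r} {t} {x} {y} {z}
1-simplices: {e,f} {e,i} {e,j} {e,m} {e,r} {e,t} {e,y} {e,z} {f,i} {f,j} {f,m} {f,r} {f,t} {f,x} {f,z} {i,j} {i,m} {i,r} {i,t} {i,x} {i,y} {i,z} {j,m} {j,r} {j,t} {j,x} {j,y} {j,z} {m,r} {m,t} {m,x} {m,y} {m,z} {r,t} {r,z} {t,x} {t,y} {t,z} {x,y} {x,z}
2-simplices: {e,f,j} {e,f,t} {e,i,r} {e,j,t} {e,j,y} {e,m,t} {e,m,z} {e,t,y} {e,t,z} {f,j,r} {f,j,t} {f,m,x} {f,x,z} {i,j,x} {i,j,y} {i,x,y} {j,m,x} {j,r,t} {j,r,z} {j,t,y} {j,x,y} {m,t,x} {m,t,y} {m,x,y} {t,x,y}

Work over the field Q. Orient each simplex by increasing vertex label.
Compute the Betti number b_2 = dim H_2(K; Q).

n_0=10 n_1=40 n_2=25  [Q]
∂1: piv[ef,ei,ej,em,er,et,ey,ez,fx] rk=9  ker:fi,fj,fm,fr,ft,fz,ij,im,ir,it,ix,iy,iz,jm,jr,jt,jx,jy,jz,mr,mt,mx,my,mz,rt,rz,tx,ty,tz,xy,xz
∂2: piv[efj,eft,eir,ejt,ejy,emt,emz,ety,etz,fjr,fmx,fxz,ijx,ijy,ixy,jmx,jrt,jrz,mtx,mty,mxy] rk=21  ker:fjt,jty,jxy,txy
b_2=(25−21)−0=4

b_2=4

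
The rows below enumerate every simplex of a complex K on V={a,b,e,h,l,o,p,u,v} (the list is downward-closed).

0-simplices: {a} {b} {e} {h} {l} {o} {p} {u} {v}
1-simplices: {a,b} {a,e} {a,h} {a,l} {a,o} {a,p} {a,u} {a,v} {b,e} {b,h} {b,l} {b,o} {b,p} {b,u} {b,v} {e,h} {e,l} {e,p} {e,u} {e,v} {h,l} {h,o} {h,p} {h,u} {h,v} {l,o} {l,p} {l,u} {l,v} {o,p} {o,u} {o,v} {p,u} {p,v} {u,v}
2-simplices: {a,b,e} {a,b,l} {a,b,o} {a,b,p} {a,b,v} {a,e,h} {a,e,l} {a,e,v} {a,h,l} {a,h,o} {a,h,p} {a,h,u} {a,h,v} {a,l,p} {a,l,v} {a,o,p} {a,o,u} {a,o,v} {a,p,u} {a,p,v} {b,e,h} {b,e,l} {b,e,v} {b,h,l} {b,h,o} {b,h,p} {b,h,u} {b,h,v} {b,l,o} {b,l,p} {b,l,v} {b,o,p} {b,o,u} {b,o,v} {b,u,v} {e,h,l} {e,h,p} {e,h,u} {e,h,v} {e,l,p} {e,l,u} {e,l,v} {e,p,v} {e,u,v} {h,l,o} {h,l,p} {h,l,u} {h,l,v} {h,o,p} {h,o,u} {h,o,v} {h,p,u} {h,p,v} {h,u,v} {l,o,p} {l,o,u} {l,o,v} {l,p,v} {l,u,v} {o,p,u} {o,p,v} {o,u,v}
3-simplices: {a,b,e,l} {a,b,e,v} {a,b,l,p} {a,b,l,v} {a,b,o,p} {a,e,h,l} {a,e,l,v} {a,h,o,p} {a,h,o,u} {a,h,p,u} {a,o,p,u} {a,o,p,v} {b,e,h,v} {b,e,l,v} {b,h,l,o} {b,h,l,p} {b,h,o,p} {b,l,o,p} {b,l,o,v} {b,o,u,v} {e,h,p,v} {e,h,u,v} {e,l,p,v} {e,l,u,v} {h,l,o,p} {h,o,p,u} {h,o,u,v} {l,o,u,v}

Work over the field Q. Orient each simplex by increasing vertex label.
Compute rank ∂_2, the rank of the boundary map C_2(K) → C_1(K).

n_0=9 n_1=35 n_2=62 n_3=28  [Q]
∂1: piv[ab,ae,ah,al,ao,ap,au,av] rk=8  ker:be,bh,bl,bo,bp,bu,bv,eh,el,ep,eu,ev,hl,ho,hp,hu,hv,lo,lp,lu,lv,op,ou,ov,pu,pv,uv
∂2: piv[abe,abl,abo,abp,abv,aeh,ael,aev,ahl,aho,ahp,ahu,ahv,alp,alv,aop,aou,aov,apu,apv,beh,bhu,blo,buv,ehp,ehu,elu] rk=27  ker:bel,bev,bhl,bho,bhp,bhv,blp,blv,bop,bou,bov,ehl,ehv,elp,elv,epv,euv,hlo,hlp,hlu,hlv,hop,hou,hov,hpu,hpv,huv,lop,lou,lov,lpv,luv,opu,opv,ouv
∂3: piv[abel,abev,ablp,ablv,abop,aehl,aelv,ahop,ahou,ahpu,aopu,aopv,behv,bhlo,bhlp,bhop,blop,blov,bouv,ehpv,ehuv,elpv,eluv,houv,louv] rk=25  ker:belv,hlop,hopu
rk∂_2=27

rank∂_2=27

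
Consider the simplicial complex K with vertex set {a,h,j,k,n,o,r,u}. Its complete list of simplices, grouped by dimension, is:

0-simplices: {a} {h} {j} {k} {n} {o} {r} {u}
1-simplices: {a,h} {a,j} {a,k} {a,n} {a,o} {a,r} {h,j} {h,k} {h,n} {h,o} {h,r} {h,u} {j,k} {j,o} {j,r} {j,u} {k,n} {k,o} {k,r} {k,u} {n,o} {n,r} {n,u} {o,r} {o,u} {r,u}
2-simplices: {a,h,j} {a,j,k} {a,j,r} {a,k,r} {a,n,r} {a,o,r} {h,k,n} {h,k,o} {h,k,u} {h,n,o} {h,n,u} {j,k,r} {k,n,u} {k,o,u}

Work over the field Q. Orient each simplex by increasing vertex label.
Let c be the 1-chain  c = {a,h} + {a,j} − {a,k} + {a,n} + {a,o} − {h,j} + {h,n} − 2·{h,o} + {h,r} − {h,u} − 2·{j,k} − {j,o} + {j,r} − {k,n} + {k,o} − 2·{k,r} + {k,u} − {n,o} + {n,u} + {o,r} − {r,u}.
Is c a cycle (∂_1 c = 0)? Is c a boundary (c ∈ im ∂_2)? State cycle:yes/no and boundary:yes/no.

cycle:no boundary:no

n_0=8 n_1=26 n_2=14  [Q]
∂1: piv[ah,aj,ak,an,ao,ar,hu] rk=7  ker:hj,hk,hn,ho,hr,jk,jo,jr,ju,kn,ko,kr,ku,no,nr,nu,or,ou,ru
∂2: piv[ahj,ajk,ajr,akr,anr,aor,hkn,hko,hku,hno,hnu,kou] rk=12  ker:jkr,knu
∂1c = −3·{a} + 3·{h} + 2·{j} − 2·{k} + {n} − 3·{o} + 2·{r}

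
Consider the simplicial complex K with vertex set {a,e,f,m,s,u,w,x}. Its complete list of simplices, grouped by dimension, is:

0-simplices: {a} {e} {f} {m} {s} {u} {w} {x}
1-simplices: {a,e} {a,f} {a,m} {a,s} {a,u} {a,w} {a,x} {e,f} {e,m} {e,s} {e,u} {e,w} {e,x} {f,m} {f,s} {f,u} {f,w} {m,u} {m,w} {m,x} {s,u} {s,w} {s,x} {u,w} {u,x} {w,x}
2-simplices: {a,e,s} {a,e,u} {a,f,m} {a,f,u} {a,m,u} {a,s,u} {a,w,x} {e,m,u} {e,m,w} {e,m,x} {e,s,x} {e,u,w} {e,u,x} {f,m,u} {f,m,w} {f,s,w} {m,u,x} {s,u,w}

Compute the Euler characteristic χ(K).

n_0=8 n_1=26 n_2=18
χ=+8−26+18=0

χ(K)=0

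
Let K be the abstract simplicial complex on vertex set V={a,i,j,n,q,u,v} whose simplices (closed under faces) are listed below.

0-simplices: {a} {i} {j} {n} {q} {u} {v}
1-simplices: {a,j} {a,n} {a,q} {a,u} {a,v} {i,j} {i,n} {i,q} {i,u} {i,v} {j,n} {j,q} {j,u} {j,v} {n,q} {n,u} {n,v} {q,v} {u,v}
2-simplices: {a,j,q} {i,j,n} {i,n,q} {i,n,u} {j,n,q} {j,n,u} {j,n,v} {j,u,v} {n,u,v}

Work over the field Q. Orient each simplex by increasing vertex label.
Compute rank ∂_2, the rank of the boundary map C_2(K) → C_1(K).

n_0=7 n_1=19 n_2=9  [Q]
∂1: piv[aj,an,aq,au,av,ij] rk=6  ker:in,iq,iu,iv,jn,jq,ju,jv,nq,nu,nv,qv,uv
∂2: piv[ajq,ijn,inq,inu,jnq,jnu,jnv,juv] rk=8  ker:nuv
rk∂_2=8

rank∂_2=8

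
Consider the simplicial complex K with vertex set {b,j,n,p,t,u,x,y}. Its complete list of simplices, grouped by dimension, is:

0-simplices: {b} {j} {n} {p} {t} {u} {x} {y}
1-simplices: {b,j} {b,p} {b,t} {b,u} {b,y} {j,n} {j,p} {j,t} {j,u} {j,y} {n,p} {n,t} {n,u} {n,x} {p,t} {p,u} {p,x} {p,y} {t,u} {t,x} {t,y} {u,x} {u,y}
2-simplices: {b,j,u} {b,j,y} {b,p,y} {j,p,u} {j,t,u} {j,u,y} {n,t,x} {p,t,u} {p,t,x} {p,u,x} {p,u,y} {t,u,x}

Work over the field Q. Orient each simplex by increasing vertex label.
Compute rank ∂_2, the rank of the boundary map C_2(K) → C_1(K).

rank∂_2=11

n_0=8 n_1=23 n_2=12  [Q]
∂1: piv[bj,bp,bt,bu,by,jn,nx] rk=7  ker:jp,jt,ju,jy,np,nt,nu,pt,pu,px,py,tu,tx,ty,ux,uy
∂2: piv[bju,bjy,bpy,jpu,jtu,juy,ntx,ptu,ptx,pux,puy] rk=11  ker:tux
rk∂_2=11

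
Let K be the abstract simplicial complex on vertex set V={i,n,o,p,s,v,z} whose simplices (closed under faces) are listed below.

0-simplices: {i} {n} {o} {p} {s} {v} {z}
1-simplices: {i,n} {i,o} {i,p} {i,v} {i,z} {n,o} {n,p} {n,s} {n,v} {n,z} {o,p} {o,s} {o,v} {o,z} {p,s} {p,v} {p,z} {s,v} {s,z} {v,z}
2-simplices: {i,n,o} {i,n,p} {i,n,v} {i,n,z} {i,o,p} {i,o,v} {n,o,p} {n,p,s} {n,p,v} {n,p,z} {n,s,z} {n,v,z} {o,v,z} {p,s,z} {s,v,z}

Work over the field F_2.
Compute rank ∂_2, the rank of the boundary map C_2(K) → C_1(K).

n_0=7 n_1=20 n_2=15  [Z2]
∂1: piv[in,io,ip,iv,iz,ns] rk=6  ker:no,np,nv,nz,op,os,ov,oz,ps,pv,pz,sv,sz,vz
∂2: piv[ino,inp,inv,inz,iop,iov,nps,npv,npz,nsz,nvz,ovz,svz] rk=13  ker:nop,psz
rk∂_2=13

rank∂_2=13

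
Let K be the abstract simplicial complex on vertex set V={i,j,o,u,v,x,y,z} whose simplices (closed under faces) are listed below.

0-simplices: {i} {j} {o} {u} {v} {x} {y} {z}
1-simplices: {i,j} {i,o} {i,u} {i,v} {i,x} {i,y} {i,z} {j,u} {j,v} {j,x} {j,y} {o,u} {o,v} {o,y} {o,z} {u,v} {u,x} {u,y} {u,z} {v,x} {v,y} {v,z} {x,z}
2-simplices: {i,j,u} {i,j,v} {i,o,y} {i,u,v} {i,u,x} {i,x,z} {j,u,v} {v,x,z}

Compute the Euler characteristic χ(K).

χ(K)=-7

n_0=8 n_1=23 n_2=8
χ=+8−23+8=-7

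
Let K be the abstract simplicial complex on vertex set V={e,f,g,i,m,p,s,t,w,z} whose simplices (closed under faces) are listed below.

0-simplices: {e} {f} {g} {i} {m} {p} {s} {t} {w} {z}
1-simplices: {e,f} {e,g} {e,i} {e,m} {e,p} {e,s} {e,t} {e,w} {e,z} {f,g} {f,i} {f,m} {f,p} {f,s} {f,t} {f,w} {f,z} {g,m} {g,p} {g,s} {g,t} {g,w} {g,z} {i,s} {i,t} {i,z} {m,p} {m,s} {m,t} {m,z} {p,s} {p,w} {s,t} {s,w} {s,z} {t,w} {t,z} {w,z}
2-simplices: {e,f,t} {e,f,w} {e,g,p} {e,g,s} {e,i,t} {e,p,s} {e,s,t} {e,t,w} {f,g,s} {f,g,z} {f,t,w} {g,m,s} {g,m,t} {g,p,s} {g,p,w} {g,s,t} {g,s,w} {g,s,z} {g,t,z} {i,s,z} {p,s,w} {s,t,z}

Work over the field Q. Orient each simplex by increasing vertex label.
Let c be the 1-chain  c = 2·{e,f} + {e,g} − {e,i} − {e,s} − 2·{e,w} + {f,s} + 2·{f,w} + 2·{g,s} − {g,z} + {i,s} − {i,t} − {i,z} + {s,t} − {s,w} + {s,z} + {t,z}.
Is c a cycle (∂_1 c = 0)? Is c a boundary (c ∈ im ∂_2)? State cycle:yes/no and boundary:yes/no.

n_0=10 n_1=38 n_2=22  [Q]
∂1: piv[ef,eg,ei,em,ep,es,et,ew,ez] rk=9  ker:fg,fi,fm,fp,fs,ft,fw,fz,gm,gp,gs,gt,gw,gz,is,it,iz,mp,ms,mt,mz,ps,pw,st,sw,sz,tw,tz,wz
∂2: piv[eft,efw,egp,egs,eit,eps,est,etw,fgs,fgz,gms,gmt,gpw,gst,gsw,gsz,gtz,isz] rk=18  ker:ftw,gps,psw,stz
∂1c = {e} − {f} + 2·{s} − {t} − {w}

cycle:no boundary:no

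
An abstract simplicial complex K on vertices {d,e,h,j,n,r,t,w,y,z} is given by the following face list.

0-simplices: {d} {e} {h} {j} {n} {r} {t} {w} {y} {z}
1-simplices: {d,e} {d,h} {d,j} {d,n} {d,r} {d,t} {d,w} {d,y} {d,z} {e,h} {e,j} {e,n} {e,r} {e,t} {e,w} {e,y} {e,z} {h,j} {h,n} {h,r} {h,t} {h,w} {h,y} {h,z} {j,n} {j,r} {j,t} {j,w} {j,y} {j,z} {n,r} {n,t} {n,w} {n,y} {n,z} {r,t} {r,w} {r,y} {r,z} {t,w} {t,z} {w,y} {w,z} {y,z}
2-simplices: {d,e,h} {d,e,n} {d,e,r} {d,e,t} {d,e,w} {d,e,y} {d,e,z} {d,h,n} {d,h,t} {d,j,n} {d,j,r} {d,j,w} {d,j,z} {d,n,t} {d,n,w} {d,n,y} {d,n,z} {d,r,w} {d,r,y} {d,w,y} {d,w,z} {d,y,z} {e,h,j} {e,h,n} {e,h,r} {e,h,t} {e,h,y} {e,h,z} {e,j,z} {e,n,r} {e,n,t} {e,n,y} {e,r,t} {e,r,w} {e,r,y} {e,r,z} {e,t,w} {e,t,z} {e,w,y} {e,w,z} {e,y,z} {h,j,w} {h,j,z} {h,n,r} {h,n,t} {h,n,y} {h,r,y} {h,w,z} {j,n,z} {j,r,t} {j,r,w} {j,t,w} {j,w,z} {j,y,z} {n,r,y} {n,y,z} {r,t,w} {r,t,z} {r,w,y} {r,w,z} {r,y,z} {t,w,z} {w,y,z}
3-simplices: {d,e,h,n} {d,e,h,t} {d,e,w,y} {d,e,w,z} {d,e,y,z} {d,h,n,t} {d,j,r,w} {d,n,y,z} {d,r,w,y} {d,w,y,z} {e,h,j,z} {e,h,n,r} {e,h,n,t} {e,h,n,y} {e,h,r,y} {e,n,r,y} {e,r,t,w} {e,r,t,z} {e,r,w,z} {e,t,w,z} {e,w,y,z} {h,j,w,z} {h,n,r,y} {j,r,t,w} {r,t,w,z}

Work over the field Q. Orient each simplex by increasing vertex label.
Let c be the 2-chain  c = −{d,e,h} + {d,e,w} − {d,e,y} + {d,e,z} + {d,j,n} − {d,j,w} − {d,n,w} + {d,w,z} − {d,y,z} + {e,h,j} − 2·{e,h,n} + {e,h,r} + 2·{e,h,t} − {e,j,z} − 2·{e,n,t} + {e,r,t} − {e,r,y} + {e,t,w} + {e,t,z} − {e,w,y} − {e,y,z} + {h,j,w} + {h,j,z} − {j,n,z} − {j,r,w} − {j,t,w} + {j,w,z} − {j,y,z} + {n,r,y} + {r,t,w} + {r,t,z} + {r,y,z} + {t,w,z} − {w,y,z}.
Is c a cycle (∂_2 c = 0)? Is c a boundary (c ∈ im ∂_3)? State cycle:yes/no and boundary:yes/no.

n_0=10 n_1=44 n_2=63 n_3=25  [Q]
∂1: piv[de,dh,dj,dn,dr,dt,dw,dy,dz] rk=9  ker:eh,ej,en,er,et,ew,ey,ez,hj,hn,hr,ht,hw,hy,hz,jn,jr,jt,jw,jy,jz,nr,nt,nw,ny,nz,rt,rw,ry,rz,tw,tz,wy,wz,yz
∂2: piv[deh,den,der,det,dew,dey,dez,dhn,dht,djn,djr,djw,djz,dnt,dnw,dny,dnz,drw,dry,dwy,dwz,dyz,ehj,ehr,ehy,ehz,ejz,enr,ert,erz,etw,etz,hjw,jrt,jyz] rk=35  ker:ehn,eht,ent,eny,erw,ery,ewy,ewz,eyz,hjz,hnr,hnt,hny,hry,hwz,jnz,jrw,jtw,jwz,nry,nyz,rtw,rtz,rwy,rwz,ryz,twz,wyz
∂3: piv[dehn,deht,dewy,dewz,deyz,dhnt,djrw,dnyz,drwy,dwyz,ehjz,ehnr,ehnt,ehny,ehry,enry,ertw,ertz,erwz,etwz,hjwz,jrtw] rk=22  ker:ewyz,hnry,rtwz
∂2c = {d,h} − 2·{d,n} + 2·{d,w} − {d,z} + {e,h} − 2·{e,j} − {e,r} + {e,t} − {e,w} + 2·{e,z} + 3·{h,j} − 2·{h,n} + {h,r} + 2·{h,t} − {h,w} − {h,z} − {j,r} − {j,t} + 3·{j,w} − {j,y} + {j,z} + {n,r} − 2·{n,t} − {n,w} − {n,y} − {n,z} + 3·{r,t} − 2·{r,w} + {r,y} − 2·{r,z} + 2·{t,w} + {t,z} − 2·{w,y} + 4·{w,z} − 3·{y,z}

cycle:no boundary:no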